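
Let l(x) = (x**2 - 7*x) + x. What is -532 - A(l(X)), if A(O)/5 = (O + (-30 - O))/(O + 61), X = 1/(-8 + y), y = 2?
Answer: -1182556/2233 ≈ -529.58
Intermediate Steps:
X = -1/6 (X = 1/(-8 + 2) = 1/(-6) = -1/6 ≈ -0.16667)
l(x) = x**2 - 6*x
A(O) = -150/(61 + O) (A(O) = 5*((O + (-30 - O))/(O + 61)) = 5*(-30/(61 + O)) = -150/(61 + O))
-532 - A(l(X)) = -532 - (-150)/(61 - (-6 - 1/6)/6) = -532 - (-150)/(61 - 1/6*(-37/6)) = -532 - (-150)/(61 + 37/36) = -532 - (-150)/2233/36 = -532 - (-150)*36/2233 = -532 - 1*(-5400/2233) = -532 + 5400/2233 = -1182556/2233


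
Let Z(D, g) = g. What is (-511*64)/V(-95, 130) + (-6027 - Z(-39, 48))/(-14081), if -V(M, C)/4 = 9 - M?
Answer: 14469757/183053 ≈ 79.047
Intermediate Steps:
V(M, C) = -36 + 4*M (V(M, C) = -4*(9 - M) = -36 + 4*M)
(-511*64)/V(-95, 130) + (-6027 - Z(-39, 48))/(-14081) = (-511*64)/(-36 + 4*(-95)) + (-6027 - 1*48)/(-14081) = -32704/(-36 - 380) + (-6027 - 48)*(-1/14081) = -32704/(-416) - 6075*(-1/14081) = -32704*(-1/416) + 6075/14081 = 1022/13 + 6075/14081 = 14469757/183053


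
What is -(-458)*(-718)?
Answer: -328844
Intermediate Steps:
-(-458)*(-718) = -1*328844 = -328844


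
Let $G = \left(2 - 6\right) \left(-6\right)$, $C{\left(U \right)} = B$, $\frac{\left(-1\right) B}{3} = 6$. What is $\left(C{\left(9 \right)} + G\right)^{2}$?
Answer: $36$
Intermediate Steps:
$B = -18$ ($B = \left(-3\right) 6 = -18$)
$C{\left(U \right)} = -18$
$G = 24$ ($G = \left(2 - 6\right) \left(-6\right) = \left(-4\right) \left(-6\right) = 24$)
$\left(C{\left(9 \right)} + G\right)^{2} = \left(-18 + 24\right)^{2} = 6^{2} = 36$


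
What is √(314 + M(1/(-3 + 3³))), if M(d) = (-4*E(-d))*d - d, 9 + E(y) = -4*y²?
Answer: √1635342/72 ≈ 17.761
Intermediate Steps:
E(y) = -9 - 4*y²
M(d) = -d + d*(36 + 16*d²) (M(d) = (-4*(-9 - 4*d²))*d - d = (36 + 16*d²)*d - d = d*(36 + 16*d²) - d = -d + d*(36 + 16*d²))
√(314 + M(1/(-3 + 3³))) = √(314 + (35 + 16*(1/(-3 + 3³))²)/(-3 + 3³)) = √(314 + (35 + 16*(1/(-3 + 27))²)/(-3 + 27)) = √(314 + (35 + 16*(1/24)²)/24) = √(314 + (35 + 16*(1/576))/24) = √(314 + (35 + 1/36)/24) = √(314 + (1/24)*(1261/36)) = √(314 + 1261/864) = √(272557/864) = √1635342/72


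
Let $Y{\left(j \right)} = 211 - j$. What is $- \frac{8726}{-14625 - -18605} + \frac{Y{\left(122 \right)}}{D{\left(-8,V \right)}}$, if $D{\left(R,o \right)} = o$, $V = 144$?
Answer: $- \frac{225581}{143280} \approx -1.5744$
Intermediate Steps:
$- \frac{8726}{-14625 - -18605} + \frac{Y{\left(122 \right)}}{D{\left(-8,V \right)}} = - \frac{8726}{-14625 - -18605} + \frac{211 - 122}{144} = - \frac{8726}{-14625 + 18605} + \left(211 - 122\right) \frac{1}{144} = - \frac{8726}{3980} + 89 \cdot \frac{1}{144} = \left(-8726\right) \frac{1}{3980} + \frac{89}{144} = - \frac{4363}{1990} + \frac{89}{144} = - \frac{225581}{143280}$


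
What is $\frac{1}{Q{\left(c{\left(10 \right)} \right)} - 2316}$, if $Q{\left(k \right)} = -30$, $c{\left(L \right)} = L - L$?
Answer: $- \frac{1}{2346} \approx -0.00042626$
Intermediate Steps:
$c{\left(L \right)} = 0$
$\frac{1}{Q{\left(c{\left(10 \right)} \right)} - 2316} = \frac{1}{-30 - 2316} = \frac{1}{-2346} = - \frac{1}{2346}$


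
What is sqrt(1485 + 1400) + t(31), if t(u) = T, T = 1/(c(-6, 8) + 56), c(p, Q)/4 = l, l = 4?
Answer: 1/72 + sqrt(2885) ≈ 53.726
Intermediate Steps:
c(p, Q) = 16 (c(p, Q) = 4*4 = 16)
T = 1/72 (T = 1/(16 + 56) = 1/72 ≈ 0.013889)
t(u) = 1/72
sqrt(1485 + 1400) + t(31) = sqrt(1485 + 1400) + 1/72 = sqrt(2885) + 1/72 = 1/72 + sqrt(2885)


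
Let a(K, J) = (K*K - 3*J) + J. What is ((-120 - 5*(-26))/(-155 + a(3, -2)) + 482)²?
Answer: 1170803089/5041 ≈ 2.3226e+5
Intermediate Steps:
a(K, J) = K² - 2*J (a(K, J) = (K² - 3*J) + J = K² - 2*J)
((-120 - 5*(-26))/(-155 + a(3, -2)) + 482)² = ((-120 - 5*(-26))/(-155 + (3² - 2*(-2))) + 482)² = ((-120 + 130)/(-155 + (9 + 4)) + 482)² = (10/(-155 + 13) + 482)² = (10/(-142) + 482)² = (10*(-1/142) + 482)² = (-5/71 + 482)² = (34217/71)² = 1170803089/5041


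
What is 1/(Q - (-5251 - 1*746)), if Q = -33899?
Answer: -1/27902 ≈ -3.5840e-5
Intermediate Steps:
1/(Q - (-5251 - 1*746)) = 1/(-33899 - (-5251 - 1*746)) = 1/(-33899 - (-5251 - 746)) = 1/(-33899 - 1*(-5997)) = 1/(-33899 + 5997) = 1/(-27902) = -1/27902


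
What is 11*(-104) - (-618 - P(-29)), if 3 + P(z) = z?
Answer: -558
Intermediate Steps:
P(z) = -3 + z
11*(-104) - (-618 - P(-29)) = 11*(-104) - (-618 - (-3 - 29)) = -1144 - (-618 - 1*(-32)) = -1144 - (-618 + 32) = -1144 - 1*(-586) = -1144 + 586 = -558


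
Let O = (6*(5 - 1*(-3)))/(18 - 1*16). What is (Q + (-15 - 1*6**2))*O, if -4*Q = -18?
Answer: -1116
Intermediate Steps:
Q = 9/2 (Q = -1/4*(-18) = 9/2 ≈ 4.5000)
O = 24 (O = (6*(5 + 3))/(18 - 16) = (6*8)/2 = 48*(1/2) = 24)
(Q + (-15 - 1*6**2))*O = (9/2 + (-15 - 1*6**2))*24 = (9/2 + (-15 - 1*36))*24 = (9/2 + (-15 - 36))*24 = (9/2 - 51)*24 = -93/2*24 = -1116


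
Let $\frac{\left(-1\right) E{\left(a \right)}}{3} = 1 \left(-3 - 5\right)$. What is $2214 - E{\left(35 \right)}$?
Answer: $2190$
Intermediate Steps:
$E{\left(a \right)} = 24$ ($E{\left(a \right)} = - 3 \cdot 1 \left(-3 - 5\right) = - 3 \cdot 1 \left(-8\right) = \left(-3\right) \left(-8\right) = 24$)
$2214 - E{\left(35 \right)} = 2214 - 24 = 2190$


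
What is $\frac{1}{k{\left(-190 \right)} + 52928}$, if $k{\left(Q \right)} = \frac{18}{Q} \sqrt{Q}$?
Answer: $\frac{2514080}{133065226321} + \frac{9 i \sqrt{190}}{266130452642} \approx 1.8894 \cdot 10^{-5} + 4.6615 \cdot 10^{-10} i$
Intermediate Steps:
$k{\left(Q \right)} = \frac{18}{\sqrt{Q}}$
$\frac{1}{k{\left(-190 \right)} + 52928} = \frac{1}{\frac{18}{i \sqrt{190}} + 52928} = \frac{1}{18 \left(- \frac{i \sqrt{190}}{190}\right) + 52928} = \frac{1}{- \frac{9 i \sqrt{190}}{95} + 52928} = \frac{1}{52928 - \frac{9 i \sqrt{190}}{95}}$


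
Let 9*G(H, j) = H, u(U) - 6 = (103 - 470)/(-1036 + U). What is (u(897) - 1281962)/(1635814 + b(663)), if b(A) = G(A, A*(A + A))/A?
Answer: -1603723653/2046403453 ≈ -0.78368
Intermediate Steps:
u(U) = 6 - 367/(-1036 + U) (u(U) = 6 + (103 - 470)/(-1036 + U) = 6 - 367/(-1036 + U))
G(H, j) = H/9
b(A) = ⅑ (b(A) = (A/9)/A = ⅑)
(u(897) - 1281962)/(1635814 + b(663)) = ((-6583 + 6*897)/(-1036 + 897) - 1281962)/(1635814 + ⅑) = ((-6583 + 5382)/(-139) - 1281962)/(14722327/9) = (-1/139*(-1201) - 1281962)*(9/14722327) = (1201/139 - 1281962)*(9/14722327) = -178191517/139*9/14722327 = -1603723653/2046403453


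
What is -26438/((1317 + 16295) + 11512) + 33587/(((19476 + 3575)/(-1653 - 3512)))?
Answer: -2526474673679/335668662 ≈ -7526.7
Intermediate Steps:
-26438/((1317 + 16295) + 11512) + 33587/(((19476 + 3575)/(-1653 - 3512))) = -26438/(17612 + 11512) + 33587/((23051/(-5165))) = -26438/29124 + 33587/((23051*(-1/5165))) = -26438*1/29124 + 33587/(-23051/5165) = -13219/14562 + 33587*(-5165/23051) = -13219/14562 - 173476855/23051 = -2526474673679/335668662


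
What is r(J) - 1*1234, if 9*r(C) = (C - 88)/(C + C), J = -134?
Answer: -496031/402 ≈ -1233.9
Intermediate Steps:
r(C) = (-88 + C)/(18*C) (r(C) = ((C - 88)/(C + C))/9 = ((-88 + C)/((2*C)))/9 = ((-88 + C)*(1/(2*C)))/9 = ((-88 + C)/(2*C))/9 = (-88 + C)/(18*C))
r(J) - 1*1234 = (1/18)*(-88 - 134)/(-134) - 1*1234 = (1/18)*(-1/134)*(-222) - 1234 = 37/402 - 1234 = -496031/402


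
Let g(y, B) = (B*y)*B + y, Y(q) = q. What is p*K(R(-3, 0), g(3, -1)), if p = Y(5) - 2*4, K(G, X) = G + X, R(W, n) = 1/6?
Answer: -37/2 ≈ -18.500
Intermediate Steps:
R(W, n) = ⅙
g(y, B) = y + y*B² (g(y, B) = y*B² + y = y + y*B²)
p = -3 (p = 5 - 2*4 = 5 - 8 = -3)
p*K(R(-3, 0), g(3, -1)) = -3*(⅙ + 3*(1 + (-1)²)) = -3*(⅙ + 3*(1 + 1)) = -3*(⅙ + 3*2) = -3*(⅙ + 6) = -3*37/6 = -37/2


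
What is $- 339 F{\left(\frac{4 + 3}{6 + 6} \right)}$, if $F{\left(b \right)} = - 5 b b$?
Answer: $\frac{27685}{48} \approx 576.77$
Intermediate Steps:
$F{\left(b \right)} = - 5 b^{2}$
$- 339 F{\left(\frac{4 + 3}{6 + 6} \right)} = - 339 \left(- 5 \left(\frac{4 + 3}{6 + 6}\right)^{2}\right) = - 339 \left(- 5 \left(\frac{7}{12}\right)^{2}\right) = - 339 \left(\left(-5\right) \frac{49}{144}\right) = \left(-339\right) \left(- \frac{245}{144}\right) = \frac{27685}{48}$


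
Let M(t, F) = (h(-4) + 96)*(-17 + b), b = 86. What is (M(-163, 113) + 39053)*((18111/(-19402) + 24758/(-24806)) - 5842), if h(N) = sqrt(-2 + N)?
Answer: -64235622157104811/240643006 - 97034786190867*I*sqrt(6)/240643006 ≈ -2.6693e+8 - 9.8771e+5*I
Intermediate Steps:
M(t, F) = 6624 + 69*I*sqrt(6) (M(t, F) = (sqrt(-2 - 4) + 96)*(-17 + 86) = (sqrt(-6) + 96)*69 = (I*sqrt(6) + 96)*69 = (96 + I*sqrt(6))*69 = 6624 + 69*I*sqrt(6))
(M(-163, 113) + 39053)*((18111/(-19402) + 24758/(-24806)) - 5842) = ((6624 + 69*I*sqrt(6)) + 39053)*((18111/(-19402) + 24758/(-24806)) - 5842) = (45677 + 69*I*sqrt(6))*((18111*(-1/19402) + 24758*(-1/24806)) - 5842) = (45677 + 69*I*sqrt(6))*((-18111/19402 - 12379/12403) - 5842) = (45677 + 69*I*sqrt(6))*(-464808091/240643006 - 5842) = (45677 + 69*I*sqrt(6))*(-1406301249143/240643006) = -64235622157104811/240643006 - 97034786190867*I*sqrt(6)/240643006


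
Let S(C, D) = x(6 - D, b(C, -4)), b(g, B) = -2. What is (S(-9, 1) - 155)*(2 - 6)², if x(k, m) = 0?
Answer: -2480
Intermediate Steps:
S(C, D) = 0
(S(-9, 1) - 155)*(2 - 6)² = (0 - 155)*(2 - 6)² = -155*(-4)² = -155*16 = -2480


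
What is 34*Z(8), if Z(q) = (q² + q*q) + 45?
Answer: 5882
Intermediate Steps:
Z(q) = 45 + 2*q² (Z(q) = (q² + q²) + 45 = 2*q² + 45 = 45 + 2*q²)
34*Z(8) = 34*(45 + 2*8²) = 34*(45 + 2*64) = 34*(45 + 128) = 34*173 = 5882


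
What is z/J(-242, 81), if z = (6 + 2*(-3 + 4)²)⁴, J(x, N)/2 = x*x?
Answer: 512/14641 ≈ 0.034970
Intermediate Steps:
J(x, N) = 2*x² (J(x, N) = 2*(x*x) = 2*x²)
z = 4096 (z = (6 + 2*1²)⁴ = (6 + 2*1)⁴ = (6 + 2)⁴ = 8⁴ = 4096)
z/J(-242, 81) = 4096/((2*(-242)²)) = 4096/((2*58564)) = 4096/117128 = 4096*(1/117128) = 512/14641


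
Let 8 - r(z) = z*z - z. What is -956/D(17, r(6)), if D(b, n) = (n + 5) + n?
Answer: 956/39 ≈ 24.513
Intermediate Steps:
r(z) = 8 + z - z² (r(z) = 8 - (z*z - z) = 8 - (z² - z) = 8 + (z - z²) = 8 + z - z²)
D(b, n) = 5 + 2*n (D(b, n) = (5 + n) + n = 5 + 2*n)
-956/D(17, r(6)) = -956/(5 + 2*(8 + 6 - 1*6²)) = -956/(5 + 2*(8 + 6 - 1*36)) = -956/(5 + 2*(8 + 6 - 36)) = -956/(5 + 2*(-22)) = -956/(5 - 44) = -956/(-39) = -956*(-1/39) = 956/39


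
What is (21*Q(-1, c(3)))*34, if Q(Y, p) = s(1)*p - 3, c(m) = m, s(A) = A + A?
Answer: 2142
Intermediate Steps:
s(A) = 2*A
Q(Y, p) = -3 + 2*p (Q(Y, p) = (2*1)*p - 3 = 2*p - 3 = -3 + 2*p)
(21*Q(-1, c(3)))*34 = (21*(-3 + 2*3))*34 = (21*(-3 + 6))*34 = (21*3)*34 = 63*34 = 2142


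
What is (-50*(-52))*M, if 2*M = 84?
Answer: 109200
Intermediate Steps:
M = 42 (M = (1/2)*84 = 42)
(-50*(-52))*M = -50*(-52)*42 = 2600*42 = 109200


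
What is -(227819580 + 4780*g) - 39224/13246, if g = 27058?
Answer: -2365449638472/6623 ≈ -3.5716e+8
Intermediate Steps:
-(227819580 + 4780*g) - 39224/13246 = -4780/(1/(27058 + 47661)) - 39224/13246 = -4780/(1/74719) - 39224*1/13246 = -4780/1/74719 - 19612/6623 = -4780*74719 - 19612/6623 = -357156820 - 19612/6623 = -2365449638472/6623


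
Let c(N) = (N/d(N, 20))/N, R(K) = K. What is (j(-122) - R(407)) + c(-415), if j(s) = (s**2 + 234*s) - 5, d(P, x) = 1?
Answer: -14075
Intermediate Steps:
j(s) = -5 + s**2 + 234*s
c(N) = 1 (c(N) = (N/1)/N = (N*1)/N = N/N = 1)
(j(-122) - R(407)) + c(-415) = ((-5 + (-122)**2 + 234*(-122)) - 1*407) + 1 = ((-5 + 14884 - 28548) - 407) + 1 = (-13669 - 407) + 1 = -14076 + 1 = -14075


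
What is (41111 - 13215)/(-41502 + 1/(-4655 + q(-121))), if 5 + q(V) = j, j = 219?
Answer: -123886136/184310383 ≈ -0.67216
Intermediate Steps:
q(V) = 214 (q(V) = -5 + 219 = 214)
(41111 - 13215)/(-41502 + 1/(-4655 + q(-121))) = (41111 - 13215)/(-41502 + 1/(-4655 + 214)) = 27896/(-41502 + 1/(-4441)) = 27896/(-41502 - 1/4441) = 27896/(-184310383/4441) = 27896*(-4441/184310383) = -123886136/184310383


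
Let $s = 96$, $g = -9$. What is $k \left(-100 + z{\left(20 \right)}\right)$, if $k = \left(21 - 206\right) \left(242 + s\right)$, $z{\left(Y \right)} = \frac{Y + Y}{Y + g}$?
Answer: $\frac{66281800}{11} \approx 6.0256 \cdot 10^{6}$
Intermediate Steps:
$z{\left(Y \right)} = \frac{2 Y}{-9 + Y}$ ($z{\left(Y \right)} = \frac{Y + Y}{Y - 9} = \frac{2 Y}{-9 + Y}$)
$k = -62530$ ($k = \left(21 - 206\right) \left(242 + 96\right) = \left(-185\right) 338 = -62530$)
$k \left(-100 + z{\left(20 \right)}\right) = - 62530 \left(-100 + 2 \cdot 20 \frac{1}{-9 + 20}\right) = - 62530 \left(-100 + 2 \cdot 20 \cdot \frac{1}{11}\right) = - 62530 \left(-100 + \frac{40}{11}\right) = \left(-62530\right) \left(- \frac{1060}{11}\right) = \frac{66281800}{11}$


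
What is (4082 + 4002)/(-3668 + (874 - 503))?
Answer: -8084/3297 ≈ -2.4519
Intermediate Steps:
(4082 + 4002)/(-3668 + (874 - 503)) = 8084/(-3668 + 371) = 8084/(-3297) = 8084*(-1/3297) = -8084/3297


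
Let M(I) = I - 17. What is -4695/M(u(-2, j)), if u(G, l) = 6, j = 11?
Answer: 4695/11 ≈ 426.82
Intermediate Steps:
M(I) = -17 + I
-4695/M(u(-2, j)) = -4695/(-17 + 6) = -4695/(-11) = -4695*(-1/11) = 4695/11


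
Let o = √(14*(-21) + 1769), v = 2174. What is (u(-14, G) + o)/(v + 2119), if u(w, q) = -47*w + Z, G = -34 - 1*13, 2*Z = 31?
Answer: 449/2862 + 5*√59/4293 ≈ 0.16583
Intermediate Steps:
Z = 31/2 (Z = (½)*31 = 31/2 ≈ 15.500)
G = -47 (G = -34 - 13 = -47)
o = 5*√59 (o = √(-294 + 1769) = √1475 = 5*√59 ≈ 38.406)
u(w, q) = 31/2 - 47*w (u(w, q) = -47*w + 31/2 = 31/2 - 47*w)
(u(-14, G) + o)/(v + 2119) = ((31/2 - 47*(-14)) + 5*√59)/(2174 + 2119) = ((31/2 + 658) + 5*√59)/4293 = (1347/2 + 5*√59)*(1/4293) = 449/2862 + 5*√59/4293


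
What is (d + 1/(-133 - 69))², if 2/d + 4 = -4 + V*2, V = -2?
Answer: 2704/91809 ≈ 0.029452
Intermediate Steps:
d = -⅙ (d = 2/(-4 + (-4 - 2*2)) = 2/(-4 + (-4 - 4)) = 2/(-4 - 8) = 2/(-12) = 2*(-1/12) = -⅙ ≈ -0.16667)
(d + 1/(-133 - 69))² = (-⅙ + 1/(-133 - 69))² = (-⅙ + 1/(-202))² = (-⅙ - 1/202)² = (-52/303)² = 2704/91809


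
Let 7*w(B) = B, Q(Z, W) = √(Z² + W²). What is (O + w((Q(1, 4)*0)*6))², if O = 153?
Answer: 23409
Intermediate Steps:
Q(Z, W) = √(W² + Z²)
w(B) = B/7
(O + w((Q(1, 4)*0)*6))² = (153 + ((√(4² + 1²)*0)*6)/7)² = (153 + ((√(16 + 1)*0)*6)/7)² = (153 + ((√17*0)*6)/7)² = (153 + (0*6)/7)² = (153 + (⅐)*0)² = (153 + 0)² = 153² = 23409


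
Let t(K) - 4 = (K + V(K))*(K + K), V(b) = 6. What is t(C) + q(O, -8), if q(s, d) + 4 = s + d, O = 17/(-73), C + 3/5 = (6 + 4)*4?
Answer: 6513949/1825 ≈ 3569.3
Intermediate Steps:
C = 197/5 (C = -⅗ + (6 + 4)*4 = -⅗ + 10*4 = -⅗ + 40 = 197/5 ≈ 39.400)
O = -17/73 (O = 17*(-1/73) = -17/73 ≈ -0.23288)
q(s, d) = -4 + d + s (q(s, d) = -4 + (s + d) = -4 + (d + s) = -4 + d + s)
t(K) = 4 + 2*K*(6 + K) (t(K) = 4 + (K + 6)*(K + K) = 4 + (6 + K)*(2*K) = 4 + 2*K*(6 + K))
t(C) + q(O, -8) = (4 + 2*(197/5)² + 12*(197/5)) + (-4 - 8 - 17/73) = (4 + 2*(38809/25) + 2364/5) - 893/73 = (4 + 77618/25 + 2364/5) - 893/73 = 89538/25 - 893/73 = 6513949/1825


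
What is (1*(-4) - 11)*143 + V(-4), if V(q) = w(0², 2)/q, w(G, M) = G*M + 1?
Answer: -8581/4 ≈ -2145.3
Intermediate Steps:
w(G, M) = 1 + G*M
V(q) = 1/q (V(q) = (1 + 0²*2)/q = (1 + 0*2)/q = (1 + 0)/q = 1/q)
(1*(-4) - 11)*143 + V(-4) = (1*(-4) - 11)*143 + 1/(-4) = (-4 - 11)*143 - ¼ = -15*143 - ¼ = -2145 - ¼ = -8581/4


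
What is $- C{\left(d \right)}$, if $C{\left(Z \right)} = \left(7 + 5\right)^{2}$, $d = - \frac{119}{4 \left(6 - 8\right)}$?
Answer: $-144$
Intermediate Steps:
$d = \frac{119}{8}$ ($d = - \frac{119}{4 \left(-2\right)} = - \frac{119}{-8} = \left(-119\right) \left(- \frac{1}{8}\right) = \frac{119}{8} \approx 14.875$)
$C{\left(Z \right)} = 144$ ($C{\left(Z \right)} = 12^{2} = 144$)
$- C{\left(d \right)} = \left(-1\right) 144 = -144$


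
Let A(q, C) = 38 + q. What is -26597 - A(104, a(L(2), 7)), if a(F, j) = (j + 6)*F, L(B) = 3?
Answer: -26739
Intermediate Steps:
a(F, j) = F*(6 + j) (a(F, j) = (6 + j)*F = F*(6 + j))
-26597 - A(104, a(L(2), 7)) = -26597 - (38 + 104) = -26597 - 1*142 = -26597 - 142 = -26739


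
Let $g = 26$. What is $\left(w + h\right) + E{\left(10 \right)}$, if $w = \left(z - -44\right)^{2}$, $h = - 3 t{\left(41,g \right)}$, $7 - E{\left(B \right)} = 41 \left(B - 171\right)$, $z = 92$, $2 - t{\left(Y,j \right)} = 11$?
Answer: $25131$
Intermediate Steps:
$t{\left(Y,j \right)} = -9$ ($t{\left(Y,j \right)} = 2 - 11 = -9$)
$E{\left(B \right)} = 7018 - 41 B$ ($E{\left(B \right)} = 7 - 41 \left(B - 171\right) = 7 - 41 \left(-171 + B\right) = 7 - \left(-7011 + 41 B\right) = 7018 - 41 B$)
$h = 27$ ($h = \left(-3\right) \left(-9\right) = 27$)
$w = 18496$ ($w = \left(92 - -44\right)^{2} = \left(92 + 44\right)^{2} = 136^{2} = 18496$)
$\left(w + h\right) + E{\left(10 \right)} = \left(18496 + 27\right) + \left(7018 - 410\right) = 18523 + \left(7018 - 410\right) = 18523 + 6608 = 25131$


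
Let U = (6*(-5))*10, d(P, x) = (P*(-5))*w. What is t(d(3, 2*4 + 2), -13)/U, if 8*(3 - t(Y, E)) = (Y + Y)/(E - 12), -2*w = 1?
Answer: -41/4000 ≈ -0.010250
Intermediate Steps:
w = -1/2 (w = -1/2*1 = -1/2 ≈ -0.50000)
d(P, x) = 5*P/2 (d(P, x) = (P*(-5))*(-1/2) = -5*P*(-1/2) = 5*P/2)
t(Y, E) = 3 - Y/(4*(-12 + E)) (t(Y, E) = 3 - (Y + Y)/(8*(E - 12)) = 3 - 2*Y/(8*(-12 + E)) = 3 - Y/(4*(-12 + E)))
U = -300 (U = -30*10 = -300)
t(d(3, 2*4 + 2), -13)/U = ((-144 - 5*3/2 + 12*(-13))/(4*(-12 - 13)))/(-300) = ((1/4)*(-144 - 1*15/2 - 156)/(-25))*(-1/300) = ((1/4)*(-1/25)*(-144 - 15/2 - 156))*(-1/300) = ((1/4)*(-1/25)*(-615/2))*(-1/300) = (123/40)*(-1/300) = -41/4000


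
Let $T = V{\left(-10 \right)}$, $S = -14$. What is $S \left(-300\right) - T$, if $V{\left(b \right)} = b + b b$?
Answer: $4110$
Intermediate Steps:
$V{\left(b \right)} = b + b^{2}$
$T = 90$ ($T = - 10 \left(1 - 10\right) = \left(-10\right) \left(-9\right) = 90$)
$S \left(-300\right) - T = \left(-14\right) \left(-300\right) - 90 = 4200 - 90 = 4110$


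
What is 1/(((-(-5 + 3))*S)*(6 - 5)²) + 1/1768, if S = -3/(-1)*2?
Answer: 445/5304 ≈ 0.083899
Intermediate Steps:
S = 6 (S = -3*(-1)*2 = 3*2 = 6)
1/(((-(-5 + 3))*S)*(6 - 5)²) + 1/1768 = 1/((-(-5 + 3)*6)*(6 - 5)²) + 1/1768 = 1/((-1*(-2)*6)*1²) + 1/1768 = 1/((2*6)*1) + 1/1768 = 1/(12*1) + 1/1768 = 1/12 + 1/1768 = 445/5304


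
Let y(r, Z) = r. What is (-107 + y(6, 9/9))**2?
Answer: 10201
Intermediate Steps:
(-107 + y(6, 9/9))**2 = (-107 + 6)**2 = (-101)**2 = 10201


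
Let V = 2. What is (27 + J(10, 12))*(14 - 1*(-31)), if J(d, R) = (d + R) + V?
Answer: 2295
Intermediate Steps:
J(d, R) = 2 + R + d (J(d, R) = (d + R) + 2 = (R + d) + 2 = 2 + R + d)
(27 + J(10, 12))*(14 - 1*(-31)) = (27 + (2 + 12 + 10))*(14 - 1*(-31)) = (27 + 24)*(14 + 31) = 51*45 = 2295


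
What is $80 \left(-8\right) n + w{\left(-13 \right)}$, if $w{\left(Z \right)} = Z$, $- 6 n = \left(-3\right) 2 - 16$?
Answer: $- \frac{7079}{3} \approx -2359.7$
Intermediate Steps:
$n = \frac{11}{3}$ ($n = - \frac{\left(-3\right) 2 - 16}{6} = - \frac{-6 - 16}{6} = \left(- \frac{1}{6}\right) \left(-22\right) = \frac{11}{3} \approx 3.6667$)
$80 \left(-8\right) n + w{\left(-13 \right)} = 80 \left(-8\right) \frac{11}{3} - 13 = \left(-640\right) \frac{11}{3} - 13 = - \frac{7040}{3} - 13 = - \frac{7079}{3}$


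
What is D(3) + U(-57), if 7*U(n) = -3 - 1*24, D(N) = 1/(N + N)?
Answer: -155/42 ≈ -3.6905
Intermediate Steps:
D(N) = 1/(2*N)
U(n) = -27/7 (U(n) = (-3 - 1*24)/7 = (-3 - 24)/7 = (⅐)*(-27) = -27/7)
D(3) + U(-57) = (½)/3 - 27/7 = (½)*(⅓) - 27/7 = ⅙ - 27/7 = -155/42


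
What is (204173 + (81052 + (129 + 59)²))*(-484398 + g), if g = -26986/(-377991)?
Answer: -58695561172918808/377991 ≈ -1.5528e+11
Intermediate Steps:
g = 26986/377991 (g = -26986*(-1/377991) = 26986/377991 ≈ 0.071393)
(204173 + (81052 + (129 + 59)²))*(-484398 + g) = (204173 + (81052 + (129 + 59)²))*(-484398 + 26986/377991) = (204173 + (81052 + 188²))*(-183098057432/377991) = (204173 + (81052 + 35344))*(-183098057432/377991) = (204173 + 116396)*(-183098057432/377991) = 320569*(-183098057432/377991) = -58695561172918808/377991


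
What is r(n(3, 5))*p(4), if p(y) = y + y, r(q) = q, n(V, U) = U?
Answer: 40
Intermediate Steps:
p(y) = 2*y
r(n(3, 5))*p(4) = 5*(2*4) = 5*8 = 40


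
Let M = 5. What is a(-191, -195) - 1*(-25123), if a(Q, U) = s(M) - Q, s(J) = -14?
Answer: 25300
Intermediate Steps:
a(Q, U) = -14 - Q
a(-191, -195) - 1*(-25123) = (-14 - 1*(-191)) - 1*(-25123) = (-14 + 191) + 25123 = 177 + 25123 = 25300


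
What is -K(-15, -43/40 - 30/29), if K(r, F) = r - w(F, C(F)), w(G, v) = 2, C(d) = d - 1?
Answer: 17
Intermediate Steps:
C(d) = -1 + d
K(r, F) = -2 + r (K(r, F) = r - 1*2 = r - 2 = -2 + r)
-K(-15, -43/40 - 30/29) = -(-2 - 15) = -1*(-17) = 17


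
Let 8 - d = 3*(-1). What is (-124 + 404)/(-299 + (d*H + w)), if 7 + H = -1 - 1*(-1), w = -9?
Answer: -8/11 ≈ -0.72727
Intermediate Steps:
d = 11 (d = 8 - 3*(-1) = 8 - 1*(-3) = 8 + 3 = 11)
H = -7 (H = -7 + (-1 - 1*(-1)) = -7 + (-1 + 1) = -7 + 0 = -7)
(-124 + 404)/(-299 + (d*H + w)) = (-124 + 404)/(-299 + (11*(-7) - 9)) = 280/(-299 + (-77 - 9)) = 280/(-299 - 86) = 280/(-385) = 280*(-1/385) = -8/11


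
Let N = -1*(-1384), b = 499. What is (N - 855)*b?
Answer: 263971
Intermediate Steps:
N = 1384
(N - 855)*b = (1384 - 855)*499 = 529*499 = 263971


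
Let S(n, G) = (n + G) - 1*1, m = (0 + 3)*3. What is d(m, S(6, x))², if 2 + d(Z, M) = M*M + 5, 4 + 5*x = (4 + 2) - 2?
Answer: 784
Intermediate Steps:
x = 0 (x = -⅘ + ((4 + 2) - 2)/5 = -⅘ + (6 - 2)/5 = -⅘ + (⅕)*4 = -⅘ + ⅘ = 0)
m = 9 (m = 3*3 = 9)
S(n, G) = -1 + G + n (S(n, G) = (G + n) - 1 = -1 + G + n)
d(Z, M) = 3 + M² (d(Z, M) = -2 + (M*M + 5) = -2 + (M² + 5) = -2 + (5 + M²) = 3 + M²)
d(m, S(6, x))² = (3 + (-1 + 0 + 6)²)² = (3 + 5²)² = (3 + 25)² = 28² = 784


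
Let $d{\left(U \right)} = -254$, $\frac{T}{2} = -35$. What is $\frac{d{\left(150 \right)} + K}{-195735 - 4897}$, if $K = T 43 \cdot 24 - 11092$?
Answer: $\frac{41793}{100316} \approx 0.41661$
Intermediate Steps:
$T = -70$ ($T = 2 \left(-35\right) = -70$)
$K = -83332$ ($K = \left(-70\right) 43 \cdot 24 - 11092 = \left(-3010\right) 24 - 11092 = -72240 - 11092 = -83332$)
$\frac{d{\left(150 \right)} + K}{-195735 - 4897} = \frac{-254 - 83332}{-195735 - 4897} = - \frac{83586}{-200632} = \left(-83586\right) \left(- \frac{1}{200632}\right) = \frac{41793}{100316}$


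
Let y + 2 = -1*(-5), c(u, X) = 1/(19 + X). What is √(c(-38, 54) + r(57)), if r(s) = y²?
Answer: √48034/73 ≈ 3.0023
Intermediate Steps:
y = 3 (y = -2 - 1*(-5) = -2 + 5 = 3)
r(s) = 9 (r(s) = 3² = 9)
√(c(-38, 54) + r(57)) = √(1/(19 + 54) + 9) = √(1/73 + 9) = √(658/73) = √48034/73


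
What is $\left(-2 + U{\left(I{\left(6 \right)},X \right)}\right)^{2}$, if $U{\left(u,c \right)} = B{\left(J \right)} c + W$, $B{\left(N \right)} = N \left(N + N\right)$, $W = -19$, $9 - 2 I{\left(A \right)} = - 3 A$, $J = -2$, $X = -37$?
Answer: $100489$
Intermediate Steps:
$I{\left(A \right)} = \frac{9}{2} + \frac{3 A}{2}$ ($I{\left(A \right)} = \frac{9}{2} - \frac{\left(-3\right) A}{2} = \frac{9}{2} + \frac{3 A}{2}$)
$B{\left(N \right)} = 2 N^{2}$ ($B{\left(N \right)} = N 2 N = 2 N^{2}$)
$U{\left(u,c \right)} = -19 + 8 c$ ($U{\left(u,c \right)} = 2 \left(-2\right)^{2} c - 19 = 2 \cdot 4 c - 19 = 8 c - 19 = -19 + 8 c$)
$\left(-2 + U{\left(I{\left(6 \right)},X \right)}\right)^{2} = \left(-2 + \left(-19 + 8 \left(-37\right)\right)\right)^{2} = \left(-2 - 315\right)^{2} = \left(-317\right)^{2} = 100489$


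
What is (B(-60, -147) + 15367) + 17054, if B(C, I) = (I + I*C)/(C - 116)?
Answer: 5697423/176 ≈ 32372.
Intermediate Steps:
B(C, I) = (I + C*I)/(-116 + C)
(B(-60, -147) + 15367) + 17054 = (-147*(1 - 60)/(-116 - 60) + 15367) + 17054 = (-147*(-59)/(-176) + 15367) + 17054 = (-147*(-1/176)*(-59) + 15367) + 17054 = (-8673/176 + 15367) + 17054 = 2695919/176 + 17054 = 5697423/176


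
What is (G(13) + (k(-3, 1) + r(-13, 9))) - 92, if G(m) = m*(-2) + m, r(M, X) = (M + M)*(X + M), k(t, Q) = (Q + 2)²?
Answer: 8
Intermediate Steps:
k(t, Q) = (2 + Q)²
r(M, X) = 2*M*(M + X) (r(M, X) = (2*M)*(M + X) = 2*M*(M + X))
G(m) = -m (G(m) = -2*m + m = -m)
(G(13) + (k(-3, 1) + r(-13, 9))) - 92 = (-1*13 + ((2 + 1)² + 2*(-13)*(-13 + 9))) - 92 = (-13 + (3² + 2*(-13)*(-4))) - 92 = (-13 + (9 + 104)) - 92 = (-13 + 113) - 92 = 100 - 92 = 8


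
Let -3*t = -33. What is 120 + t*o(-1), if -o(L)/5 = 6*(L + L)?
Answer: 780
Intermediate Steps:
t = 11 (t = -1/3*(-33) = 11)
o(L) = -60*L (o(L) = -30*(L + L) = -30*2*L = -60*L)
120 + t*o(-1) = 120 + 11*(-60*(-1)) = 120 + 11*60 = 120 + 660 = 780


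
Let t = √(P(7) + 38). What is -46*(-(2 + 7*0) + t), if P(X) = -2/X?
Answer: 92 - 92*√462/7 ≈ -190.50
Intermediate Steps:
t = 2*√462/7 (t = √(-2/7 + 38) = √(264/7) = 2*√462/7 ≈ 6.1412)
-46*(-(2 + 7*0) + t) = -46*(-(2 + 7*0) + 2*√462/7) = -46*(-(2 + 0) + 2*√462/7) = -46*(-1*2 + 2*√462/7) = -46*(-2 + 2*√462/7) = 92 - 92*√462/7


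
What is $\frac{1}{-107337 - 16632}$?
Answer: $- \frac{1}{123969} \approx -8.0665 \cdot 10^{-6}$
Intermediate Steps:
$\frac{1}{-107337 - 16632} = \frac{1}{-123969} = - \frac{1}{123969}$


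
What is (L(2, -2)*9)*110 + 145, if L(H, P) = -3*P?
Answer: 6085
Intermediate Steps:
(L(2, -2)*9)*110 + 145 = (-3*(-2)*9)*110 + 145 = (6*9)*110 + 145 = 54*110 + 145 = 5940 + 145 = 6085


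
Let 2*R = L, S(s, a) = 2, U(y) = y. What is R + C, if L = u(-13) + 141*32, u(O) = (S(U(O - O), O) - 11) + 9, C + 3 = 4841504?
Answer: 4843757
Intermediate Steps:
C = 4841501 (C = -3 + 4841504 = 4841501)
u(O) = 0 (u(O) = (2 - 11) + 9 = -9 + 9 = 0)
L = 4512 (L = 0 + 141*32 = 0 + 4512 = 4512)
R = 2256 (R = (½)*4512 = 2256)
R + C = 2256 + 4841501 = 4843757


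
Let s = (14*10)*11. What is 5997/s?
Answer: 5997/1540 ≈ 3.8942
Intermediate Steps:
s = 1540 (s = 140*11 = 1540)
5997/s = 5997/1540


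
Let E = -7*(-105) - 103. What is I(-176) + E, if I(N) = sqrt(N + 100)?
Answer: 632 + 2*I*sqrt(19) ≈ 632.0 + 8.7178*I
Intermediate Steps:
I(N) = sqrt(100 + N)
E = 632 (E = 735 - 103 = 632)
I(-176) + E = sqrt(100 - 176) + 632 = sqrt(-76) + 632 = 2*I*sqrt(19) + 632 = 632 + 2*I*sqrt(19)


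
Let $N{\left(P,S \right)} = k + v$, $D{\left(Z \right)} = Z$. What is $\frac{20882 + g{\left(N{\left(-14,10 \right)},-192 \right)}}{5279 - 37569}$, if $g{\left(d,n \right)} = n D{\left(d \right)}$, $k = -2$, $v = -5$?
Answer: $- \frac{11113}{16145} \approx -0.68832$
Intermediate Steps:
$N{\left(P,S \right)} = -7$ ($N{\left(P,S \right)} = -2 - 5 = -7$)
$g{\left(d,n \right)} = d n$ ($g{\left(d,n \right)} = n d = d n$)
$\frac{20882 + g{\left(N{\left(-14,10 \right)},-192 \right)}}{5279 - 37569} = \frac{20882 - -1344}{5279 - 37569} = \frac{20882 + 1344}{-32290} = 22226 \left(- \frac{1}{32290}\right) = - \frac{11113}{16145}$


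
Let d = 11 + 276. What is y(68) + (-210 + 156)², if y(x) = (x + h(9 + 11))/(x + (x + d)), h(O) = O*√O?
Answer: 1233536/423 + 40*√5/423 ≈ 2916.4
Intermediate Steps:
h(O) = O^(3/2)
d = 287
y(x) = (x + 40*√5)/(287 + 2*x) (y(x) = (x + (9 + 11)^(3/2))/(x + (x + 287)) = (x + 20^(3/2))/(x + (287 + x)) = (x + 40*√5)/(287 + 2*x))
y(68) + (-210 + 156)² = (68 + 40*√5)/(287 + 2*68) + (-210 + 156)² = (68 + 40*√5)/(287 + 136) + (-54)² = (68 + 40*√5)/423 + 2916 = (68/423 + 40*√5/423) + 2916 = 1233536/423 + 40*√5/423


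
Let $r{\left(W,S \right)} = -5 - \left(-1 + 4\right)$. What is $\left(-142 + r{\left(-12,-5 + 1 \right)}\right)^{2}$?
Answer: $22500$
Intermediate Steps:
$r{\left(W,S \right)} = -8$ ($r{\left(W,S \right)} = -5 - 3 = -8$)
$\left(-142 + r{\left(-12,-5 + 1 \right)}\right)^{2} = \left(-142 - 8\right)^{2} = \left(-150\right)^{2} = 22500$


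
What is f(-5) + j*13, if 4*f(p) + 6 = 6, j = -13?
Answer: -169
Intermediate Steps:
f(p) = 0 (f(p) = -3/2 + (1/4)*6 = -3/2 + 3/2 = 0)
f(-5) + j*13 = 0 - 13*13 = 0 - 169 = -169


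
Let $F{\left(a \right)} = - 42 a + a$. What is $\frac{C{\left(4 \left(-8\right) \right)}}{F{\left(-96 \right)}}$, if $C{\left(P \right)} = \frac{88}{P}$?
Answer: $- \frac{11}{15744} \approx -0.00069868$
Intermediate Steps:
$F{\left(a \right)} = - 41 a$
$\frac{C{\left(4 \left(-8\right) \right)}}{F{\left(-96 \right)}} = \frac{88 \frac{1}{4 \left(-8\right)}}{\left(-41\right) \left(-96\right)} = \frac{88 \frac{1}{-32}}{3936} = 88 \left(- \frac{1}{32}\right) \frac{1}{3936} = \left(- \frac{11}{4}\right) \frac{1}{3936} = - \frac{11}{15744}$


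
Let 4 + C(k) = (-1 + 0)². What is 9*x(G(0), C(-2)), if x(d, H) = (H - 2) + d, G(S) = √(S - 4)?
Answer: -45 + 18*I ≈ -45.0 + 18.0*I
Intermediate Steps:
C(k) = -3 (C(k) = -4 + (-1 + 0)² = -4 + (-1)² = -4 + 1 = -3)
G(S) = √(-4 + S)
x(d, H) = -2 + H + d (x(d, H) = (-2 + H) + d = -2 + H + d)
9*x(G(0), C(-2)) = 9*(-2 - 3 + √(-4 + 0)) = 9*(-2 - 3 + √(-4)) = 9*(-2 - 3 + 2*I) = 9*(-5 + 2*I) = -45 + 18*I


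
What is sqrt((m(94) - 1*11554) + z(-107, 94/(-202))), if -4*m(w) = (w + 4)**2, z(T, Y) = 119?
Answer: 2*I*sqrt(3459) ≈ 117.63*I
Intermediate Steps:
m(w) = -(4 + w)**2/4 (m(w) = -(w + 4)**2/4 = -(4 + w)**2/4)
sqrt((m(94) - 1*11554) + z(-107, 94/(-202))) = sqrt((-(4 + 94)**2/4 - 1*11554) + 119) = sqrt((-1/4*98**2 - 11554) + 119) = sqrt((-1/4*9604 - 11554) + 119) = sqrt((-2401 - 11554) + 119) = sqrt(-13955 + 119) = sqrt(-13836) = 2*I*sqrt(3459)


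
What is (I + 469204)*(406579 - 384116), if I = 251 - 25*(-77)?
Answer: 10588608940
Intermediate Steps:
I = 2176 (I = 251 + 1925 = 2176)
(I + 469204)*(406579 - 384116) = (2176 + 469204)*(406579 - 384116) = 471380*22463 = 10588608940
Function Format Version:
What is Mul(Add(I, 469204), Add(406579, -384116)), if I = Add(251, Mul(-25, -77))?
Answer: 10588608940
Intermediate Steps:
I = 2176 (I = Add(251, 1925) = 2176)
Mul(Add(I, 469204), Add(406579, -384116)) = Mul(Add(2176, 469204), Add(406579, -384116)) = Mul(471380, 22463) = 10588608940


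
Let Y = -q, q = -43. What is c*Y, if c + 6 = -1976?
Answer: -85226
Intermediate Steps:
Y = 43 (Y = -1*(-43) = 43)
c = -1982 (c = -6 - 1976 = -1982)
c*Y = -1982*43 = -85226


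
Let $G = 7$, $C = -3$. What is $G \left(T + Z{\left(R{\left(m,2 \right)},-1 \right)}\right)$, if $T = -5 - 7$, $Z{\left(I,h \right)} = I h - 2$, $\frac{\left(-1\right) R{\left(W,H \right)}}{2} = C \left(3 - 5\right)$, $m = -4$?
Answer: $-14$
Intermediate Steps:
$R{\left(W,H \right)} = -12$ ($R{\left(W,H \right)} = - 2 \left(- 3 \left(3 - 5\right)\right) = - 2 \left(\left(-3\right) \left(-2\right)\right) = \left(-2\right) 6 = -12$)
$Z{\left(I,h \right)} = -2 + I h$
$T = -12$
$G \left(T + Z{\left(R{\left(m,2 \right)},-1 \right)}\right) = 7 \left(-12 - -10\right) = 7 \left(-12 + \left(-2 + 12\right)\right) = 7 \left(-12 + 10\right) = 7 \left(-2\right) = -14$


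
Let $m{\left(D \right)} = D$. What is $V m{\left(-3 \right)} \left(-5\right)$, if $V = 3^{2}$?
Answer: $135$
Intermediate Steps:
$V = 9$
$V m{\left(-3 \right)} \left(-5\right) = 9 \left(-3\right) \left(-5\right) = \left(-27\right) \left(-5\right) = 135$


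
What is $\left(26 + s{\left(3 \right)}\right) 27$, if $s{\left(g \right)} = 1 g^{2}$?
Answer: $945$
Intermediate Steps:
$s{\left(g \right)} = g^{2}$
$\left(26 + s{\left(3 \right)}\right) 27 = \left(26 + 3^{2}\right) 27 = \left(26 + 9\right) 27 = 35 \cdot 27 = 945$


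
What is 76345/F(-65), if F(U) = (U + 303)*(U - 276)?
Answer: -76345/81158 ≈ -0.94070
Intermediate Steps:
F(U) = (-276 + U)*(303 + U) (F(U) = (303 + U)*(-276 + U) = (-276 + U)*(303 + U))
76345/F(-65) = 76345/(-83628 + (-65)² + 27*(-65)) = 76345/(-83628 + 4225 - 1755) = 76345/(-81158) = 76345*(-1/81158) = -76345/81158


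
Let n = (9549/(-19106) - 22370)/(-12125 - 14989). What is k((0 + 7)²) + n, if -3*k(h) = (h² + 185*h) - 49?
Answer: -1971060468907/518040084 ≈ -3804.8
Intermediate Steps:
k(h) = 49/3 - 185*h/3 - h²/3 (k(h) = -((h² + 185*h) - 49)/3 = -(-49 + h² + 185*h)/3 = 49/3 - 185*h/3 - h²/3)
n = 427410769/518040084 (n = (9549*(-1/19106) - 22370)/(-27114) = (-9549/19106 - 22370)*(-1/27114) = -427410769/19106*(-1/27114) = 427410769/518040084 ≈ 0.82505)
k((0 + 7)²) + n = (49/3 - 185*(0 + 7)²/3 - (0 + 7)⁴/3) + 427410769/518040084 = (49/3 - 185/3*7² - (7²)²/3) + 427410769/518040084 = (49/3 - 185/3*49 - ⅓*49²) + 427410769/518040084 = (49/3 - 9065/3 - ⅓*2401) + 427410769/518040084 = (49/3 - 9065/3 - 2401/3) + 427410769/518040084 = -11417/3 + 427410769/518040084 = -1971060468907/518040084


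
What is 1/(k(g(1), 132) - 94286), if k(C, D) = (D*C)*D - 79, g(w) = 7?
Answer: 1/27603 ≈ 3.6228e-5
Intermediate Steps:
k(C, D) = -79 + C*D**2 (k(C, D) = (C*D)*D - 79 = C*D**2 - 79 = -79 + C*D**2)
1/(k(g(1), 132) - 94286) = 1/((-79 + 7*132**2) - 94286) = 1/((-79 + 7*17424) - 94286) = 1/((-79 + 121968) - 94286) = 1/(121889 - 94286) = 1/27603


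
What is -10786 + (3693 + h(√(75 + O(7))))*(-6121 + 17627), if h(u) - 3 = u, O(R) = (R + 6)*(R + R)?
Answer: 42515390 + 11506*√257 ≈ 4.2700e+7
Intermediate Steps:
O(R) = 2*R*(6 + R) (O(R) = (6 + R)*(2*R) = 2*R*(6 + R))
h(u) = 3 + u
-10786 + (3693 + h(√(75 + O(7))))*(-6121 + 17627) = -10786 + (3693 + (3 + √(75 + 2*7*(6 + 7))))*(-6121 + 17627) = -10786 + (3693 + (3 + √(75 + 2*7*13)))*11506 = -10786 + (3693 + (3 + √(75 + 182)))*11506 = -10786 + (3693 + (3 + √257))*11506 = -10786 + (3696 + √257)*11506 = -10786 + (42526176 + 11506*√257) = 42515390 + 11506*√257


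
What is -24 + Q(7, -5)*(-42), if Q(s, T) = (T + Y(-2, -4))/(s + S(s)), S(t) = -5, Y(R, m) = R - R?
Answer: 81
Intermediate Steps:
Y(R, m) = 0
Q(s, T) = T/(-5 + s) (Q(s, T) = (T + 0)/(s - 5) = T/(-5 + s))
-24 + Q(7, -5)*(-42) = -24 - 5/(-5 + 7)*(-42) = -24 - 5/2*(-42) = -24 + 105 = 81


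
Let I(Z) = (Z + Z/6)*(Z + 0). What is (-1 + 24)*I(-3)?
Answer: 483/2 ≈ 241.50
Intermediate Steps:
I(Z) = 7*Z²/6 (I(Z) = (Z + Z*(⅙))*Z = (Z + Z/6)*Z = (7*Z/6)*Z = 7*Z²/6)
(-1 + 24)*I(-3) = (-1 + 24)*((7/6)*(-3)²) = 23*((7/6)*9) = 23*(21/2) = 483/2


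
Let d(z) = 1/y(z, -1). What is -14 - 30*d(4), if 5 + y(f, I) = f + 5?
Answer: -43/2 ≈ -21.500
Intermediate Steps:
y(f, I) = f (y(f, I) = -5 + (f + 5) = -5 + (5 + f) = f)
d(z) = 1/z
-14 - 30*d(4) = -14 - 30/4 = -14 - 30*¼ = -14 - 15/2 = -43/2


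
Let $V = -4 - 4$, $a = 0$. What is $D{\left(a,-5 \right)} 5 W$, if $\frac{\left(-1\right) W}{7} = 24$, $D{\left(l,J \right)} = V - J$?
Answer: $2520$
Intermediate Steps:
$V = -8$
$D{\left(l,J \right)} = -8 - J$
$W = -168$ ($W = \left(-7\right) 24 = -168$)
$D{\left(a,-5 \right)} 5 W = \left(-8 - -5\right) 5 \left(-168\right) = \left(-8 + 5\right) 5 \left(-168\right) = \left(-3\right) 5 \left(-168\right) = \left(-15\right) \left(-168\right) = 2520$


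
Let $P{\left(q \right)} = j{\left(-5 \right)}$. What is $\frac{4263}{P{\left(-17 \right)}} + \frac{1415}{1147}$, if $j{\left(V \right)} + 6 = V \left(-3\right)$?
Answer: $\frac{1634132}{3441} \approx 474.9$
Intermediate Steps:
$j{\left(V \right)} = -6 - 3 V$ ($j{\left(V \right)} = -6 + V \left(-3\right) = -6 - 3 V$)
$P{\left(q \right)} = 9$ ($P{\left(q \right)} = -6 - -15 = -6 + 15 = 9$)
$\frac{4263}{P{\left(-17 \right)}} + \frac{1415}{1147} = \frac{4263}{9} + \frac{1415}{1147} = 4263 \cdot \frac{1}{9} + 1415 \cdot \frac{1}{1147} = \frac{1421}{3} + \frac{1415}{1147} = \frac{1634132}{3441}$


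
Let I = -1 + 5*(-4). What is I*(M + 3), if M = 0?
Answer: -63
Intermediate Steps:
I = -21 (I = -1 - 20 = -21)
I*(M + 3) = -21*(0 + 3) = -21*3 = -63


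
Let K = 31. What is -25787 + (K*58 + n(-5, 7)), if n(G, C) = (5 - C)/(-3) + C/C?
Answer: -71962/3 ≈ -23987.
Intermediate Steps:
n(G, C) = -⅔ + C/3 (n(G, C) = (5 - C)*(-⅓) + 1 = (-5/3 + C/3) + 1 = -⅔ + C/3)
-25787 + (K*58 + n(-5, 7)) = -25787 + (31*58 + (-⅔ + (⅓)*7)) = -25787 + (1798 + (-⅔ + 7/3)) = -25787 + (1798 + 5/3) = -25787 + 5399/3 = -71962/3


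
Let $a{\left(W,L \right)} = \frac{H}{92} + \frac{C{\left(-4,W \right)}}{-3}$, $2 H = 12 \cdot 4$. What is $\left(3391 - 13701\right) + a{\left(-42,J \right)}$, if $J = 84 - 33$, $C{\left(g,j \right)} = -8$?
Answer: $- \frac{711188}{69} \approx -10307.0$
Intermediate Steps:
$J = 51$
$H = 24$ ($H = \frac{12 \cdot 4}{2} = \frac{1}{2} \cdot 48 = 24$)
$a{\left(W,L \right)} = \frac{202}{69}$ ($a{\left(W,L \right)} = \frac{24}{92} - \frac{8}{-3} = 24 \cdot \frac{1}{92} - - \frac{8}{3} = \frac{6}{23} + \frac{8}{3} = \frac{202}{69}$)
$\left(3391 - 13701\right) + a{\left(-42,J \right)} = \left(3391 - 13701\right) + \frac{202}{69} = -10310 + \frac{202}{69} = - \frac{711188}{69}$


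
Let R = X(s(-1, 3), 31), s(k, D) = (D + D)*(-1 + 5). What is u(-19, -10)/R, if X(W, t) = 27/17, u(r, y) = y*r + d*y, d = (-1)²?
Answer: 340/3 ≈ 113.33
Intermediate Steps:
d = 1
s(k, D) = 8*D (s(k, D) = (2*D)*4 = 8*D)
u(r, y) = y + r*y (u(r, y) = y*r + 1*y = r*y + y = y + r*y)
X(W, t) = 27/17 (X(W, t) = 27*(1/17) = 27/17)
R = 27/17 ≈ 1.5882
u(-19, -10)/R = (-10*(1 - 19))/(27/17) = -10*(-18)*(17/27) = 180*(17/27) = 340/3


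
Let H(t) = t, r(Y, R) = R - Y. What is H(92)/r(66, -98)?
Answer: -23/41 ≈ -0.56098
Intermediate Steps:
H(92)/r(66, -98) = 92/(-98 - 1*66) = 92/(-98 - 66) = 92/(-164) = 92*(-1/164) = -23/41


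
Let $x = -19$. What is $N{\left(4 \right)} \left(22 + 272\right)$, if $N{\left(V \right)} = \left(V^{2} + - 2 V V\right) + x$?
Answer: $-10290$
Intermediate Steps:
$N{\left(V \right)} = -19 - V^{2}$ ($N{\left(V \right)} = \left(V^{2} + - 2 V V\right) - 19 = \left(V^{2} - 2 V^{2}\right) - 19 = - V^{2} - 19 = -19 - V^{2}$)
$N{\left(4 \right)} \left(22 + 272\right) = \left(-19 - 4^{2}\right) \left(22 + 272\right) = \left(-19 - 16\right) 294 = \left(-35\right) 294 = -10290$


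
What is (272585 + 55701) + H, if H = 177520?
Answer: 505806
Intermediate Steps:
(272585 + 55701) + H = (272585 + 55701) + 177520 = 328286 + 177520 = 505806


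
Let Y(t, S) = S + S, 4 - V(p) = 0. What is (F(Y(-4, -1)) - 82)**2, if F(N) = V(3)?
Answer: 6084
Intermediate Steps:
V(p) = 4 (V(p) = 4 - 1*0 = 4 + 0 = 4)
Y(t, S) = 2*S
F(N) = 4
(F(Y(-4, -1)) - 82)**2 = (4 - 82)**2 = (-78)**2 = 6084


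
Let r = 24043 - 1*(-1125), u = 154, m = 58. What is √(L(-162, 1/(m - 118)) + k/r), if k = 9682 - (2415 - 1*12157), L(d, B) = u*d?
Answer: I*√510145870/143 ≈ 157.95*I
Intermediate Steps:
L(d, B) = 154*d
k = 19424 (k = 9682 - (2415 - 12157) = 9682 - 1*(-9742) = 9682 + 9742 = 19424)
r = 25168 (r = 24043 + 1125 = 25168)
√(L(-162, 1/(m - 118)) + k/r) = √(154*(-162) + 19424/25168) = √(-24948 + 19424*(1/25168)) = √(-24948 + 1214/1573) = √(-39241990/1573) = I*√510145870/143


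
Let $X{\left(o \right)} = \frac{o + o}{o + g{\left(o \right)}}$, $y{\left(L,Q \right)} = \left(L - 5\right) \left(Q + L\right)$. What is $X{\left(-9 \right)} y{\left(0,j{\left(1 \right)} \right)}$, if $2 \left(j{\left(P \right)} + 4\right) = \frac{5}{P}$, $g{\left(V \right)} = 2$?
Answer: $\frac{135}{7} \approx 19.286$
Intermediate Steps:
$j{\left(P \right)} = -4 + \frac{5}{2 P}$ ($j{\left(P \right)} = -4 + \frac{5 \frac{1}{P}}{2} = -4 + \frac{5}{2 P}$)
$y{\left(L,Q \right)} = \left(-5 + L\right) \left(L + Q\right)$
$X{\left(o \right)} = \frac{2 o}{2 + o}$ ($X{\left(o \right)} = \frac{o + o}{o + 2} = \frac{2 o}{2 + o}$)
$X{\left(-9 \right)} y{\left(0,j{\left(1 \right)} \right)} = 2 \left(-9\right) \frac{1}{2 - 9} \left(0^{2} - 0 - 5 \left(-4 + \frac{5}{2 \cdot 1}\right) + 0 \left(-4 + \frac{5}{2 \cdot 1}\right)\right) = 2 \left(-9\right) \frac{1}{-7} \left(0 + 0 - 5 \left(-4 + \frac{5}{2} \cdot 1\right) + 0 \left(-4 + \frac{5}{2} \cdot 1\right)\right) = 2 \left(-9\right) \left(- \frac{1}{7}\right) \left(0 + 0 - 5 \left(-4 + \frac{5}{2}\right) + 0 \left(-4 + \frac{5}{2}\right)\right) = \frac{18 \left(0 + 0 - - \frac{15}{2} + 0 \left(- \frac{3}{2}\right)\right)}{7} = \frac{18 \left(0 + 0 + \frac{15}{2} + 0\right)}{7} = \frac{18}{7} \cdot \frac{15}{2} = \frac{135}{7}$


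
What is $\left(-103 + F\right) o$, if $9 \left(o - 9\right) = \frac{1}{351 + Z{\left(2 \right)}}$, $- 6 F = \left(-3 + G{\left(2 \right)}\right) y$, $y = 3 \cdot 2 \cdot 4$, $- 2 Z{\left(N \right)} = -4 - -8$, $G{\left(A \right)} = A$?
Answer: $- \frac{310970}{349} \approx -891.03$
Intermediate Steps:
$Z{\left(N \right)} = -2$ ($Z{\left(N \right)} = - \frac{-4 - -8}{2} = - \frac{-4 + 8}{2} = \left(- \frac{1}{2}\right) 4 = -2$)
$y = 24$ ($y = 6 \cdot 4 = 24$)
$F = 4$ ($F = - \frac{\left(-3 + 2\right) 24}{6} = - \frac{\left(-1\right) 24}{6} = \left(- \frac{1}{6}\right) \left(-24\right) = 4$)
$o = \frac{28270}{3141}$ ($o = 9 + \frac{1}{9 \left(351 - 2\right)} = 9 + \frac{1}{9 \cdot 349} = 9 + \frac{1}{9} \cdot \frac{1}{349} = 9 + \frac{1}{3141} = \frac{28270}{3141} \approx 9.0003$)
$\left(-103 + F\right) o = \left(-103 + 4\right) \frac{28270}{3141} = \left(-99\right) \frac{28270}{3141} = - \frac{310970}{349}$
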